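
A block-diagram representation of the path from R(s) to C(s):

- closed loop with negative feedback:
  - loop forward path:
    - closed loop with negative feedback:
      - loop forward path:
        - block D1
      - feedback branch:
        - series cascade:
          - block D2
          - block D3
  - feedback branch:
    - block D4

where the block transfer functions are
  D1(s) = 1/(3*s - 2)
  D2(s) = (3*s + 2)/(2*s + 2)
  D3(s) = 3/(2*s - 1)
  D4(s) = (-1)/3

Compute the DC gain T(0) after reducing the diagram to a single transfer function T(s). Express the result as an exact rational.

Reducing step by step:

Step 1 - cascade D2, D3 -> (9*s + 6)/(4*s^2 + 2*s - 2)
Step 2 - feedback reduction of D1, (D2*D3) -> (4*s^2 + 2*s - 2)/(12*s^3 - 2*s^2 - s + 10)
Step 3 - collapse the loop ([D1/(1+D1*(D2*D3))] forward, D4 return) -> (12*s^2 + 6*s - 6)/(36*s^3 - 10*s^2 - 5*s + 32)
DC gain: substitute s = 0 into T(s) from step 3: T(0) = -6/32 = -3/16.

Answer: -3/16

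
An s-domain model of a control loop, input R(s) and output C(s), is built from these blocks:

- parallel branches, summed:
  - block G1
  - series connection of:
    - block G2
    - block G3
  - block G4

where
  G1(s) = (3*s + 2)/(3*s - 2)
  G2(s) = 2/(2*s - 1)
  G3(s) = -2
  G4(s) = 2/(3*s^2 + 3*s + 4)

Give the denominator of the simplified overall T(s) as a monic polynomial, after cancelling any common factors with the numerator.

Step 1. combine G2, G3 in series: (-4)/(2*s - 1)
Step 2. add G1, (G2*G3), G4 (parallel): (18*s^4 - 15*s^3 + 21*s^2 - 40*s + 28)/(18*s^4 - 3*s^3 + 9*s^2 - 22*s + 8)
That last expression is T(s), already simplified. Scaling its denominator by 1/18 (the reciprocal of the leading coefficient) yields the monic denominator.

Hence the answer: s^4 - s^3/6 + s^2/2 - 11*s/9 + 4/9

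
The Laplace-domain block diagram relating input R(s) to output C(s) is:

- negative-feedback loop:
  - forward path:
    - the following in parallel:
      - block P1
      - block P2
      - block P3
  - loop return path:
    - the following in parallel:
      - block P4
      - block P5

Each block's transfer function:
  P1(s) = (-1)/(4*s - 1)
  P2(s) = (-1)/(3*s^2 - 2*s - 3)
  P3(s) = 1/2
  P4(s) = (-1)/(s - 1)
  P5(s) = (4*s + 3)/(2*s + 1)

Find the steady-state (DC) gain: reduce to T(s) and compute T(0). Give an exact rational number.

Step 1: parallel reduction of P1, P2, P3 gives (12*s^3 - 17*s^2 - 14*s + 11)/(24*s^3 - 22*s^2 - 20*s + 6)
Step 2: add P4, P5 (parallel) gives (4*s^2 - 3*s - 4)/(2*s^2 - s - 1)
Step 3: feedback reduction of (P1+P2+P3), (P4+P5) gives (24*s^5 - 46*s^4 - 23*s^3 + 53*s^2 + 3*s - 11)/(96*s^5 - 172*s^4 - 95*s^3 + 208*s^2 + 37*s - 50)
DC gain: substitute s = 0 into T(s) from step 3: T(0) = -11/(-50) = 11/50.

Final answer: 11/50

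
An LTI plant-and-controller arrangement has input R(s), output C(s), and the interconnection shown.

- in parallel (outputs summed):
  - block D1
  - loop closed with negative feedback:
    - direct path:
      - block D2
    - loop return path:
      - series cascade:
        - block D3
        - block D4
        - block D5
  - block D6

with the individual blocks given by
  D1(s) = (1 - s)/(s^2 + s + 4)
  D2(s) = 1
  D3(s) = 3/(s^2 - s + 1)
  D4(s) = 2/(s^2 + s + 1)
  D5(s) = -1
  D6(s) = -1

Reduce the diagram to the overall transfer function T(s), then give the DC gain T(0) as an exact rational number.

First reduce the diagram to T(s).

Step 1. reduce the series chain D3, D4, D5, giving (-6)/(s^4 + s^2 + 1)
Step 2. close the feedback loop around D2, (D3*D4*D5), giving (s^4 + s^2 + 1)/(s^4 + s^2 - 5)
Step 3. add D1, [D2/(1+D2*(D3*D4*D5))], D6 (parallel), giving (-s^5 + s^4 - s^3 + 7*s^2 + 11*s + 19)/(s^6 + s^5 + 5*s^4 + s^3 - s^2 - 5*s - 20)
DC gain: substitute s = 0 into T(s) from step 3: T(0) = 19/(-20) = -19/20.

Answer: -19/20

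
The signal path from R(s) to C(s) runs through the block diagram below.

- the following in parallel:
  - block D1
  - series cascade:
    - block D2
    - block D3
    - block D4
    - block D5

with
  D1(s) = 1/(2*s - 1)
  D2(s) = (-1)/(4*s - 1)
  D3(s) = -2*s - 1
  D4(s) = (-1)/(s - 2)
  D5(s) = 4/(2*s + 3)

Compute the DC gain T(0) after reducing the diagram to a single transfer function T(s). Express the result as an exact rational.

1. multiply D2, D3, D4, D5 (series); result (-8*s - 4)/(8*s^3 - 6*s^2 - 23*s + 6)
2. combine D1, (D2*D3*D4*D5) in parallel; result (8*s^3 - 22*s^2 - 23*s + 10)/(16*s^4 - 20*s^3 - 40*s^2 + 35*s - 6)
The step-2 result is T(s). Setting s = 0: T(0) = 10/(-6) = -5/3.

Answer: -5/3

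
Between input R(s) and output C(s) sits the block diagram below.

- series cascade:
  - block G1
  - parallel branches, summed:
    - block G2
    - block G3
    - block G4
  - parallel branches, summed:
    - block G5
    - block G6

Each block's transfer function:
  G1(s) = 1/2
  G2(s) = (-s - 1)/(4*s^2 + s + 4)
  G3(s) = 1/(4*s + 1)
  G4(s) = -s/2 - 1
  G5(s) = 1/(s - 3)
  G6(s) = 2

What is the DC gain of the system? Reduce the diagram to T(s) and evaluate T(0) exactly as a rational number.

The answer is -5/24.

Reasoning:
Step 1: add G2, G3, G4 (parallel) = (-16*s^4 - 40*s^3 - 33*s^2 - 46*s - 2)/(32*s^3 + 16*s^2 + 34*s + 8)
Step 2: sum the parallel branches G5, G6 = (2*s - 5)/(s - 3)
Step 3: series reduction of G1, (G2+G3+G4), (G5+G6) = (-32*s^5 + 134*s^3 + 73*s^2 + 226*s + 10)/(64*s^4 - 160*s^3 - 28*s^2 - 188*s - 48)
DC gain: substitute s = 0 into T(s) from step 3: T(0) = 10/(-48) = -5/24.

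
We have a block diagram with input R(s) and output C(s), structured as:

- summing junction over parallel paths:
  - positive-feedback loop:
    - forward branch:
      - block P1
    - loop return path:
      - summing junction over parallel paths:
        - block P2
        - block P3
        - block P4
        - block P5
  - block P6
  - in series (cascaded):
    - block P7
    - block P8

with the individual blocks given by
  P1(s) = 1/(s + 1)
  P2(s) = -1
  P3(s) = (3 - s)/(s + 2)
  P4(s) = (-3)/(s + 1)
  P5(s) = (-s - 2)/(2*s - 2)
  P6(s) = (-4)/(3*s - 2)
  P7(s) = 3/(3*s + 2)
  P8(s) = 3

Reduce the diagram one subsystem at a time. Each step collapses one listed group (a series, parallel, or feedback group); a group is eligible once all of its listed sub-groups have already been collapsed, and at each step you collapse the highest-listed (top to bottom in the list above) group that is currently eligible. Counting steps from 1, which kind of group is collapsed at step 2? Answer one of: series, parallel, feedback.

(1) sum the parallel branches P2, P3, P4, P5
(2) apply the feedback formula to P1, (P2+P3+P4+P5)
(3) series reduction of P7, P8
(4) add [P1/(1-P1*(P2+P3+P4+P5))], P6, (P7*P8) (parallel)
So the answer for step 2 is feedback.

Hence the answer: feedback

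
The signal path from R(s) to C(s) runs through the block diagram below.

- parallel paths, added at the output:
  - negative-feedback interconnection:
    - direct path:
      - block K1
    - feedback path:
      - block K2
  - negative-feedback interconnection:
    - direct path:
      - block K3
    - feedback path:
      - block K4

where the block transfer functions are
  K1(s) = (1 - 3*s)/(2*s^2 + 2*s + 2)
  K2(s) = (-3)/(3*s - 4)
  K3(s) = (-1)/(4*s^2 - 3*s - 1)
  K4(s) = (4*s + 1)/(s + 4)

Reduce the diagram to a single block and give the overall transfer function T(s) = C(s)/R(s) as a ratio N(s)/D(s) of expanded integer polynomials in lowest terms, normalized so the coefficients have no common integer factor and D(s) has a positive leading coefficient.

1. collapse the loop (K1 forward, K2 return); result (-9*s^2 + 15*s - 4)/(6*s^3 - 2*s^2 + 7*s - 11)
2. reduce the feedback loop with forward K3 and return K4; result (-s - 4)/(4*s^3 + 13*s^2 - 17*s - 5)
3. reduce the parallel group [K1/(1+K1*K2)], [K3/(1+K3*K4)]: this yields T(s), and no further normalization is needed

Answer: (-36*s^5 - 63*s^4 + 310*s^3 - 261*s^2 - 24*s + 64)/(24*s^6 + 70*s^5 - 100*s^4 + 51*s^3 - 252*s^2 + 152*s + 55)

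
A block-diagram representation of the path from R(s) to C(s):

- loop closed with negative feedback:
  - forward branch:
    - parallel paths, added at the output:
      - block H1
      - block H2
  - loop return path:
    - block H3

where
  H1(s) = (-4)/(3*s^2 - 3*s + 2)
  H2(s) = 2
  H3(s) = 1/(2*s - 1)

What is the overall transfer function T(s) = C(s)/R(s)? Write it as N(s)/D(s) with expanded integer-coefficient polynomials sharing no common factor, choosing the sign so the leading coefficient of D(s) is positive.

Step 1: reduce the parallel group H1, H2 gives (6*s^2 - 6*s)/(3*s^2 - 3*s + 2)
Step 2: feedback reduction of (H1+H2), H3: this yields T(s), and no further normalization is needed

Hence the answer: (12*s^3 - 18*s^2 + 6*s)/(6*s^3 - 3*s^2 + s - 2)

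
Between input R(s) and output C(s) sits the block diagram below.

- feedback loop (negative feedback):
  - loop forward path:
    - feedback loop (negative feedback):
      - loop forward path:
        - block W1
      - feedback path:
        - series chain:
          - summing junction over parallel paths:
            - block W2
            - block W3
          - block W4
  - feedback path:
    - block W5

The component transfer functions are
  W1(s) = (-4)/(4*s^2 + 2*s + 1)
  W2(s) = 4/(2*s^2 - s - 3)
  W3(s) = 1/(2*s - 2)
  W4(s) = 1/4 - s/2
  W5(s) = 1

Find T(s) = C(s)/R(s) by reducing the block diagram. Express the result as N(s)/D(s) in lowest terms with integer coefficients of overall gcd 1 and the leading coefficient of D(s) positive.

Step 1. add W2, W3 (parallel) gives (2*s^2 + 7*s - 11)/(4*s^3 - 6*s^2 - 4*s + 6)
Step 2. combine (W2+W3), W4 in series gives (-4*s^3 - 12*s^2 + 29*s - 11)/(16*s^3 - 24*s^2 - 16*s + 24)
Step 3. feedback reduction of W1, ((W2+W3)*W4) gives (-16*s^3 + 24*s^2 + 16*s - 24)/(16*s^5 - 16*s^4 - 20*s^3 + 22*s^2 - 21*s + 17)
Step 4. reduce the feedback loop with forward [W1/(1+W1*((W2+W3)*W4))] and return W5 - this is the overall T(s), already in the required normalized form

Hence the answer: (-16*s^3 + 24*s^2 + 16*s - 24)/(16*s^5 - 16*s^4 - 36*s^3 + 46*s^2 - 5*s - 7)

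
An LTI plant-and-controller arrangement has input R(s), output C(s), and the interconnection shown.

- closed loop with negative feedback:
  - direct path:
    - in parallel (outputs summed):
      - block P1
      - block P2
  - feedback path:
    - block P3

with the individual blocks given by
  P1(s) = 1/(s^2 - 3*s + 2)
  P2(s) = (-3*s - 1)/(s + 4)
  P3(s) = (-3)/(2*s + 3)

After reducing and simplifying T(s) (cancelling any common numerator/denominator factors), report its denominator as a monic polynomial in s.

Step 1: add P1, P2 (parallel): (-3*s^3 + 8*s^2 - 2*s + 2)/(s^3 + s^2 - 10*s + 8)
Step 2: reduce the feedback loop with forward (P1+P2) and return P3: (-6*s^4 + 7*s^3 + 20*s^2 - 2*s + 6)/(2*s^4 + 14*s^3 - 41*s^2 - 8*s + 18)
Step 2 gives the fully reduced T(s), with no common factor left to cancel. The denominator's leading coefficient is 2, so divide each of its coefficients by 2 to get the monic form.

Therefore the answer is s^4 + 7*s^3 - 41*s^2/2 - 4*s + 9.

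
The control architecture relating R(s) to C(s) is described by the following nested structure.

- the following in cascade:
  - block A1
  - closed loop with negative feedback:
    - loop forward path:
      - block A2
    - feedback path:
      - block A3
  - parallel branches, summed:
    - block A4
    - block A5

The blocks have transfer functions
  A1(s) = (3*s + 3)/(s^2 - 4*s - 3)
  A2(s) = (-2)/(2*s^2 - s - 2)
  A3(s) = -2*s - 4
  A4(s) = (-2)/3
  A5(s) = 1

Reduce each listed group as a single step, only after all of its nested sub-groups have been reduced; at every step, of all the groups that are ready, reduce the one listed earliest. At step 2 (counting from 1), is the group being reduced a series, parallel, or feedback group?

Reducing step by step:

[1] reduce the feedback loop with forward A2 and return A3
[2] parallel reduction of A4, A5
[3] series reduction of A1, [A2/(1+A2*A3)], (A4+A5)
So the answer for step 2 is parallel.

Answer: parallel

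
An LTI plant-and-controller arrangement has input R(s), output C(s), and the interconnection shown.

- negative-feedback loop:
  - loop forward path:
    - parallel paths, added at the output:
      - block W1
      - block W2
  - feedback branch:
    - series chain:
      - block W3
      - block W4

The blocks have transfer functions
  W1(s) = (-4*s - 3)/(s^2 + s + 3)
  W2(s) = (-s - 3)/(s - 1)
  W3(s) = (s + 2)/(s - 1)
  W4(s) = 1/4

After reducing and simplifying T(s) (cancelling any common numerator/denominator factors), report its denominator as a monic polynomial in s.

First reduce the diagram to T(s).

Step 1 - reduce the parallel group W1, W2: (-s^3 - 8*s^2 - 5*s - 6)/(s^3 + 2*s - 3)
Step 2 - reduce the series chain W3, W4: (s + 2)/(4*s - 4)
Step 3 - close the feedback loop around (W1+W2), (W3*W4): (-4*s^4 - 28*s^3 + 12*s^2 - 4*s + 24)/(3*s^4 - 14*s^3 - 13*s^2 - 36*s)
Step 3 gives the fully reduced T(s), with no common factor left to cancel. The denominator's leading coefficient is 3, so divide each of its coefficients by 3 to get the monic form.

Answer: s^4 - 14*s^3/3 - 13*s^2/3 - 12*s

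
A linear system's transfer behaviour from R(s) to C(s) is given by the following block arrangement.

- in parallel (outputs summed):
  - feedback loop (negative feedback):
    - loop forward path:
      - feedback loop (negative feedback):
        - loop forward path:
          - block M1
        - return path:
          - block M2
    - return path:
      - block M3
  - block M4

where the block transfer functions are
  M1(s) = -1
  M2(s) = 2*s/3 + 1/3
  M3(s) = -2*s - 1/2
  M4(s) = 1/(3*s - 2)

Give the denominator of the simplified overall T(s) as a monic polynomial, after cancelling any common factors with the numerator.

Reducing step by step:

(1) collapse the loop (M1 forward, M2 return) gives 3/(2*s - 2)
(2) apply the feedback formula to [M1/(1+M1*M2)], M3 gives (-6)/(8*s + 7)
(3) parallel reduction of [[M1/(1+M1*M2)]/(1+[M1/(1+M1*M2)]*M3)], M4 gives (19 - 10*s)/(24*s^2 + 5*s - 14)
The result of step 3 is T(s) in lowest terms. Its denominator has leading coefficient 24; dividing the denominator through by 24 makes it monic.

Answer: s^2 + 5*s/24 - 7/12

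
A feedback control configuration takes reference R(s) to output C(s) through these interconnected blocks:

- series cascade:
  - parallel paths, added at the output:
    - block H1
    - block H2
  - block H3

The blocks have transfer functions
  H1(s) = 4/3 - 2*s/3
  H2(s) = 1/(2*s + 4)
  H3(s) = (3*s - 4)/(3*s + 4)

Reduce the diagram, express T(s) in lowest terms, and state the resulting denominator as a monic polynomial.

1. parallel reduction of H1, H2: (19 - 4*s^2)/(6*s + 12)
2. cascade (H1+H2), H3: (-12*s^3 + 16*s^2 + 57*s - 76)/(18*s^2 + 60*s + 48)
That last expression is T(s), already simplified. Scaling its denominator by 1/18 (the reciprocal of the leading coefficient) yields the monic denominator.

Answer: s^2 + 10*s/3 + 8/3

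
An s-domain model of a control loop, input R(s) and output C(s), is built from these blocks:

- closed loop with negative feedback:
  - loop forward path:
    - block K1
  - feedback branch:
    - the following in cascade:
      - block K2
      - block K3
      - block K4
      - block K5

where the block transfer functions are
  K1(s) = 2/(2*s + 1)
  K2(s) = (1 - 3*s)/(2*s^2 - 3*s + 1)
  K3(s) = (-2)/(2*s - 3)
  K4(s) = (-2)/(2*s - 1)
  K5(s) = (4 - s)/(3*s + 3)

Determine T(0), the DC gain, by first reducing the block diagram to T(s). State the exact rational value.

Step 1. multiply K2, K3, K4, K5 (series) -> (12*s^2 - 52*s + 16)/(24*s^5 - 60*s^4 + 18*s^3 + 51*s^2 - 42*s + 9)
Step 2. collapse the loop (K1 forward, (K2*K3*K4*K5) return) -> (48*s^5 - 120*s^4 + 36*s^3 + 102*s^2 - 84*s + 18)/(48*s^6 - 96*s^5 - 24*s^4 + 120*s^3 - 9*s^2 - 128*s + 41)
DC gain: substitute s = 0 into T(s) from step 2: T(0) = 18/41.

Answer: 18/41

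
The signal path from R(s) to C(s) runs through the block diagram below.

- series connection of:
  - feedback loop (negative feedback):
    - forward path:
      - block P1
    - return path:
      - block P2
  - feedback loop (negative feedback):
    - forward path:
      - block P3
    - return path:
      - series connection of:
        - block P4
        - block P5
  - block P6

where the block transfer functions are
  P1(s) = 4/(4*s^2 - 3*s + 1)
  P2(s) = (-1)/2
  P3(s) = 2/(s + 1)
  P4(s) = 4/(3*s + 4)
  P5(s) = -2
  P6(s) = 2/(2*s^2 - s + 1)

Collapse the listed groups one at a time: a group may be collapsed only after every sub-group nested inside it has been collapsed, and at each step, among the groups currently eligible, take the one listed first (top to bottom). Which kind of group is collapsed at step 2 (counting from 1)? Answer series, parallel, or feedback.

Step 1: reduce the feedback loop with forward P1 and return P2
Step 2: series reduction of P4, P5
Step 3: close the feedback loop around P3, (P4*P5)
Step 4: series reduction of [P1/(1+P1*P2)], [P3/(1+P3*(P4*P5))], P6
Step 2: series.

Final answer: series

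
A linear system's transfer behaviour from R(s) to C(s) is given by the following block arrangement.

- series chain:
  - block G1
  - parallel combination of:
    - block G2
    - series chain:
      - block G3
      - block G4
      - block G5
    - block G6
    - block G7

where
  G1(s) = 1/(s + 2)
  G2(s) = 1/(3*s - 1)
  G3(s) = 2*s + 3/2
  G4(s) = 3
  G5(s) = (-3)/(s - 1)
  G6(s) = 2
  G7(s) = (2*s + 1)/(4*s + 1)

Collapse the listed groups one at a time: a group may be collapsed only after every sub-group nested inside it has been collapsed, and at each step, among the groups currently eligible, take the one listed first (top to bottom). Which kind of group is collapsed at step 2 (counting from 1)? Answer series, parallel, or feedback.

(1) cascade G3, G4, G5
(2) reduce the parallel group G2, (G3*G4*G5), G6, G7
(3) series reduction of G1, (G2+(G3*G4*G5)+G6+G7)
At step 2 the group reduced is parallel.

Hence the answer: parallel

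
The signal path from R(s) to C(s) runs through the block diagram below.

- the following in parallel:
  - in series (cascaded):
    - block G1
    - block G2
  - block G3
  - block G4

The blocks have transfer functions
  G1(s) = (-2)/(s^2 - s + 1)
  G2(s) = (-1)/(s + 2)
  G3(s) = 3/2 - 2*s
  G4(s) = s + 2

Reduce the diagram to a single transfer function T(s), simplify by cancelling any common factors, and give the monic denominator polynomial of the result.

1. multiply G1, G2 (series), giving 2/(s^3 + s^2 - s + 2)
2. add (G1*G2), G3, G4 (parallel), giving (-2*s^4 + 5*s^3 + 9*s^2 - 11*s + 18)/(2*s^3 + 2*s^2 - 2*s + 4)
T(s) is the step-2 result (common factors already cancelled). Leading coefficient of the denominator: 2. Divide through by 2 for the monic polynomial.

Hence the answer: s^3 + s^2 - s + 2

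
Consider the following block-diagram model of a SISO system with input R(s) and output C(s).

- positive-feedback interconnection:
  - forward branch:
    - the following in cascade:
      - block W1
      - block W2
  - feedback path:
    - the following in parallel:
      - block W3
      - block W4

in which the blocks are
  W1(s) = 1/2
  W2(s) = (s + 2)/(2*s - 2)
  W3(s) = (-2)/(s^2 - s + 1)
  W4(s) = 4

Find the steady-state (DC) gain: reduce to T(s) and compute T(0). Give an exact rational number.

[1] reduce the series chain W1, W2 gives (s + 2)/(4*s - 4)
[2] add W3, W4 (parallel) gives (4*s^2 - 4*s + 2)/(s^2 - s + 1)
[3] collapse the loop ((W1*W2) forward, (W3+W4) return) gives (-s^3 - s^2 + s - 2)/(12*s^2 - 14*s + 8)
Evaluating the step-3 result (the overall T(s)) at s = 0 gives T(0) = -2/8 = -1/4.

Final answer: -1/4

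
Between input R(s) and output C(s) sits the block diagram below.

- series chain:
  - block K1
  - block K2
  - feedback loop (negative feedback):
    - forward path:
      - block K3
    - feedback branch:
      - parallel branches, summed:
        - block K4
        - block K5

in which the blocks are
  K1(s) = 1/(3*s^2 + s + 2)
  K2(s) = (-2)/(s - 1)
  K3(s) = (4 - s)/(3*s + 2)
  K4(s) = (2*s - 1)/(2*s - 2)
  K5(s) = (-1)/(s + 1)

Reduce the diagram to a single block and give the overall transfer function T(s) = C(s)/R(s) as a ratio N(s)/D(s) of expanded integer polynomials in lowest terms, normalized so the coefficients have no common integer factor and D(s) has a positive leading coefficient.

Step 1: reduce the parallel group K4, K5 -> (2*s^2 - s + 1)/(2*s^2 - 2)
Step 2: feedback reduction of K3, (K4+K5) -> (-2*s^3 + 8*s^2 + 2*s - 8)/(4*s^3 + 13*s^2 - 11*s)
Step 3: cascade K1, K2, [K3/(1+K3*(K4+K5))], which is the overall transfer function T(s) = C(s)/R(s) in lowest terms

Answer: (4*s^2 - 12*s - 16)/(12*s^5 + 43*s^4 - 12*s^3 + 15*s^2 - 22*s)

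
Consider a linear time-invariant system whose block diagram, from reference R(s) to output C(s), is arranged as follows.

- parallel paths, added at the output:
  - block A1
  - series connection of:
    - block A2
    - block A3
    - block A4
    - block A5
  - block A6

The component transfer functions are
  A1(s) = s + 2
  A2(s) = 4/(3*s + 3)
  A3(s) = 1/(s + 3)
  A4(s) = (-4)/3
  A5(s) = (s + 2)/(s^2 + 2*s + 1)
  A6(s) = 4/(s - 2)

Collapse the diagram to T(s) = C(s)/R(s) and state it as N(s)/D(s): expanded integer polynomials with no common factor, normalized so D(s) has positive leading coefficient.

[1] series reduction of A2, A3, A4, A5 gives (-16*s - 32)/(9*s^4 + 54*s^3 + 108*s^2 + 90*s + 27)
[2] combine A1, (A2*A3*A4*A5), A6 in parallel; the result is T(s) itself (integer coefficients, no common factor, positive leading denominator coefficient)

Answer: (9*s^6 + 54*s^5 + 108*s^4 + 90*s^3 + 11*s^2 + 64)/(9*s^5 + 36*s^4 - 126*s^2 - 153*s - 54)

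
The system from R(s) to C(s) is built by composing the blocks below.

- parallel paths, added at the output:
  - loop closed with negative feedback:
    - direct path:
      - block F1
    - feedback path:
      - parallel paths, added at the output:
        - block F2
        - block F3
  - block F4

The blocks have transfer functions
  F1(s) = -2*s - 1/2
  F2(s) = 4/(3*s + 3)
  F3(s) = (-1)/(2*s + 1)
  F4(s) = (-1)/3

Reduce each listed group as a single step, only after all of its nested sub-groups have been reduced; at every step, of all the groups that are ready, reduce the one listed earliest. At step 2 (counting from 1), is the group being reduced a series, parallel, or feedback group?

Answer: feedback

Working:
Step 1. add F2, F3 (parallel)
Step 2. reduce the feedback loop with forward F1 and return (F2+F3)
Step 3. sum the parallel branches [F1/(1+F1*(F2+F3))], F4
Step 2 collapses a feedback group.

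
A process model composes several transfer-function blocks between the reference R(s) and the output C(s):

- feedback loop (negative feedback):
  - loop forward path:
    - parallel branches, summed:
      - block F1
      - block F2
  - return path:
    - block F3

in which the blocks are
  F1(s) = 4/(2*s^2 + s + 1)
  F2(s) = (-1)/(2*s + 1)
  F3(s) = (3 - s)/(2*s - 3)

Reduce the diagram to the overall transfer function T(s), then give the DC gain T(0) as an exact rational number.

[1] combine F1, F2 in parallel -> (-2*s^2 + 7*s + 3)/(4*s^3 + 4*s^2 + 3*s + 1)
[2] reduce the feedback loop with forward (F1+F2) and return F3 -> (-4*s^3 + 20*s^2 - 15*s - 9)/(8*s^4 - 2*s^3 - 19*s^2 + 11*s + 6)
DC gain: substitute s = 0 into T(s) from step 2: T(0) = -9/6 = -3/2.

Therefore the answer is -3/2.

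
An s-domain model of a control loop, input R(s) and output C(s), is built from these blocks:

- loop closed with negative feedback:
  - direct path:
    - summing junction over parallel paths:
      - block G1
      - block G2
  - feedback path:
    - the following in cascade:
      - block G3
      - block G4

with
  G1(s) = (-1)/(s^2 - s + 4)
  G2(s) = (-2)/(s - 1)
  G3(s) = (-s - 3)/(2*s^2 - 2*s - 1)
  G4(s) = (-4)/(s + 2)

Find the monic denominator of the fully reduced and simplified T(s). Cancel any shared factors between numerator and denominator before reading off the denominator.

[1] add G1, G2 (parallel) = (-2*s^2 + s - 7)/(s^3 - 2*s^2 + 5*s - 4)
[2] multiply G3, G4 (series) = (4*s + 12)/(2*s^3 + 2*s^2 - 5*s - 2)
[3] collapse the loop ((G1+G2) forward, (G3*G4) return) = (-4*s^5 - 2*s^4 - 2*s^3 - 15*s^2 + 33*s + 14)/(2*s^6 - 2*s^5 + s^4 + 2*s^3 - 49*s^2 - 6*s - 76)
No further cancellation is possible in the step-3 result, so that is T(s). Its denominator becomes monic after dividing by the leading coefficient 2.

Therefore the answer is s^6 - s^5 + s^4/2 + s^3 - 49*s^2/2 - 3*s - 38.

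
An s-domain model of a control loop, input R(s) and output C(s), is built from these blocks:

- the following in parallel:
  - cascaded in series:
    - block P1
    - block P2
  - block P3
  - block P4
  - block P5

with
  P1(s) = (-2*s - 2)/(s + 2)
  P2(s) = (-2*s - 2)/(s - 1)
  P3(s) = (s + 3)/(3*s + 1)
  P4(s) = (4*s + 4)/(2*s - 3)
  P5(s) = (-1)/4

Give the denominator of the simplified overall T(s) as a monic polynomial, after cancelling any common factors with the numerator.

Step 1. cascade P1, P2 -> (4*s^2 + 8*s + 4)/(s^2 + s - 2)
Step 2. combine (P1*P2), P3, P4, P5 in parallel -> (146*s^4 + 213*s^3 - 210*s^2 - 391*s - 14)/(24*s^4 - 4*s^3 - 88*s^2 + 44*s + 24)
The result of step 2 is T(s) in lowest terms. Its denominator has leading coefficient 24; dividing the denominator through by 24 makes it monic.

Therefore the answer is s^4 - s^3/6 - 11*s^2/3 + 11*s/6 + 1.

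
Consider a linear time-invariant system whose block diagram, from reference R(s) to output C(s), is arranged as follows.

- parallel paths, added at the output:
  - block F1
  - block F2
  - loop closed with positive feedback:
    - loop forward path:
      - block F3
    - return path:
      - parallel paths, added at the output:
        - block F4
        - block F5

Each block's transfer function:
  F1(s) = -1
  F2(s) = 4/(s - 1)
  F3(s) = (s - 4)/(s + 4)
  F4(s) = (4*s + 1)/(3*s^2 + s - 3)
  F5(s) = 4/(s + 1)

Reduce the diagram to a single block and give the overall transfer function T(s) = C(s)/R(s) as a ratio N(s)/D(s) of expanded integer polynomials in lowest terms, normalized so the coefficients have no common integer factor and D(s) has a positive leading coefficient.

(1) reduce the parallel group F4, F5 gives (16*s^2 + 9*s - 11)/(3*s^3 + 4*s^2 - 2*s - 3)
(2) reduce the feedback loop with forward F3 and return (F4+F5) gives (3*s^4 - 8*s^3 - 18*s^2 + 5*s + 12)/(3*s^4 + 69*s^2 + 36*s - 56)
(3) sum the parallel branches F1, F2, [F3/(1-F3*(F4+F5))], which is the overall transfer function T(s) = C(s)/R(s) in lowest terms

Therefore the answer is (4*s^4 - 79*s^3 + 332*s^2 + 243*s - 292)/(3*s^5 - 3*s^4 + 69*s^3 - 33*s^2 - 92*s + 56).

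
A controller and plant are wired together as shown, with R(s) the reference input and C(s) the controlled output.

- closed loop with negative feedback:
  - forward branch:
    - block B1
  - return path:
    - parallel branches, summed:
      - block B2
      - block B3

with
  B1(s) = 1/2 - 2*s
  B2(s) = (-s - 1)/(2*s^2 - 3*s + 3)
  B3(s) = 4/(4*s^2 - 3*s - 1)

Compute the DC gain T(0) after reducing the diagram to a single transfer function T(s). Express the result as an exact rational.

Answer: -3/7

Working:
(1) add B2, B3 (parallel) -> (-4*s^3 + 7*s^2 - 8*s + 13)/(8*s^4 - 18*s^3 + 19*s^2 - 6*s - 3)
(2) feedback reduction of B1, (B2+B3) -> (-32*s^5 + 80*s^4 - 94*s^3 + 43*s^2 + 6*s - 3)/(32*s^4 - 68*s^3 + 77*s^2 - 72*s + 7)
That last expression is T(s); at s = 0 only the constant terms survive, so T(0) = -3/7.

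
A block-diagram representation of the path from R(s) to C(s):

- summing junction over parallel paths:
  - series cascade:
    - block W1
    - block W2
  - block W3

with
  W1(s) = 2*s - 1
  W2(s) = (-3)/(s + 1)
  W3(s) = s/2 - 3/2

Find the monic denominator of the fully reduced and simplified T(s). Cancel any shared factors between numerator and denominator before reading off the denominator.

(1) reduce the series chain W1, W2, giving (3 - 6*s)/(s + 1)
(2) reduce the parallel group (W1*W2), W3, giving (s^2 - 14*s + 3)/(2*s + 2)
That last expression is T(s), already simplified. Scaling its denominator by 1/2 (the reciprocal of the leading coefficient) yields the monic denominator.

Answer: s + 1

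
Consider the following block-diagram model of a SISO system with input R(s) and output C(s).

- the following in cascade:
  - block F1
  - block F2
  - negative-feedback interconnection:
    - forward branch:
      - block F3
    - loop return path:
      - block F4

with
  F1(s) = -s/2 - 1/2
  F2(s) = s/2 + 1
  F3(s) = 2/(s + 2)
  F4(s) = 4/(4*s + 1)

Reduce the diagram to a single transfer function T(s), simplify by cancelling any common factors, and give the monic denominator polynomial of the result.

First reduce the diagram to T(s).

Step 1: feedback reduction of F3, F4; result (8*s + 2)/(4*s^2 + 9*s + 10)
Step 2: reduce the series chain F1, F2, [F3/(1+F3*F4)]; result (-4*s^3 - 13*s^2 - 11*s - 2)/(8*s^2 + 18*s + 20)
The result of step 2 is T(s) in lowest terms. Its denominator has leading coefficient 8; dividing the denominator through by 8 makes it monic.

Answer: s^2 + 9*s/4 + 5/2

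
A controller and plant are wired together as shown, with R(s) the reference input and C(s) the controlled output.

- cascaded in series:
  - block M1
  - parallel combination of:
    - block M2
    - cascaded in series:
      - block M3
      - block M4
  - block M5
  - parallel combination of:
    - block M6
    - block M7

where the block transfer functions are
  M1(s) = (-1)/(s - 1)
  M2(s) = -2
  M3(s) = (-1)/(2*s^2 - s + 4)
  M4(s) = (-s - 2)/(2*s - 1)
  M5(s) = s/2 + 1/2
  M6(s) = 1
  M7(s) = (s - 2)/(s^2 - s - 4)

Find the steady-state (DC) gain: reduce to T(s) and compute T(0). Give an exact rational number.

[1] combine M3, M4 in series gives (s + 2)/(4*s^3 - 4*s^2 + 9*s - 4)
[2] sum the parallel branches M2, (M3*M4) gives (-8*s^3 + 8*s^2 - 17*s + 10)/(4*s^3 - 4*s^2 + 9*s - 4)
[3] add M6, M7 (parallel) gives (s^2 - 6)/(s^2 - s - 4)
[4] series reduction of M1, (M2+(M3*M4)), M5, (M6+M7) gives (8*s^6 - 39*s^4 + 7*s^3 - 64*s^2 - 42*s + 60)/(8*s^6 - 24*s^5 + 10*s^4 + 12*s^3 - 70*s^2 + 96*s - 32)
The step-4 result is T(s). Setting s = 0: T(0) = 60/(-32) = -15/8.

Answer: -15/8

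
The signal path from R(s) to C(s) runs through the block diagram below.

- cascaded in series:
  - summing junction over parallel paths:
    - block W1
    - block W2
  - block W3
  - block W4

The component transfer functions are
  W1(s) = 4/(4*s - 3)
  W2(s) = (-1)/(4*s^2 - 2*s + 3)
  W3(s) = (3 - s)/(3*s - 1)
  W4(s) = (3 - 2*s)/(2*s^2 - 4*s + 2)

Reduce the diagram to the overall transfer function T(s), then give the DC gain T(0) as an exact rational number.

The answer is 15/2.

Reasoning:
Step 1 - reduce the parallel group W1, W2, giving (16*s^2 - 12*s + 15)/(16*s^3 - 20*s^2 + 18*s - 9)
Step 2 - multiply (W1+W2), W3, W4 (series), giving (32*s^4 - 168*s^3 + 282*s^2 - 243*s + 135)/(96*s^6 - 344*s^5 + 548*s^4 - 538*s^3 + 346*s^2 - 126*s + 18)
That last expression is T(s); at s = 0 only the constant terms survive, so T(0) = 135/18 = 15/2.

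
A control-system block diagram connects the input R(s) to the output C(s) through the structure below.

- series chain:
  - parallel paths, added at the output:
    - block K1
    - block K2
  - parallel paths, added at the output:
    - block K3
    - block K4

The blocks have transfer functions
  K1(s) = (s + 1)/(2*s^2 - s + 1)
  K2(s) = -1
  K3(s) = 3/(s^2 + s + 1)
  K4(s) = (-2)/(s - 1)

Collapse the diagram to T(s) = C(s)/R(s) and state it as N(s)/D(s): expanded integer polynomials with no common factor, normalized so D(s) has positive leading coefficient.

First reduce the diagram to T(s).

Step 1 - add K1, K2 (parallel): (-2*s^2 + 2*s)/(2*s^2 - s + 1)
Step 2 - parallel reduction of K3, K4: (-2*s^2 + s - 5)/(s^3 - 1)
Step 3 - reduce the series chain (K1+K2), (K3+K4), which is the overall transfer function T(s) = C(s)/R(s) in lowest terms

Answer: (4*s^3 - 2*s^2 + 10*s)/(2*s^4 + s^3 + 2*s^2 + 1)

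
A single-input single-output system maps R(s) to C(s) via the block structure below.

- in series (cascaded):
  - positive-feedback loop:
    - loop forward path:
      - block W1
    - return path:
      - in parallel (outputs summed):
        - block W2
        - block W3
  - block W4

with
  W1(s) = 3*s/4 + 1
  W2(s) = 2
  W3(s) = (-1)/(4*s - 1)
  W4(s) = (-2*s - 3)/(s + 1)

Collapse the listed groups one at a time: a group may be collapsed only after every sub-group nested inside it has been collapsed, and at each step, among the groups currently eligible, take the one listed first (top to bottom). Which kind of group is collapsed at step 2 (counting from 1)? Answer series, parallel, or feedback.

Answer: feedback

Working:
Step 1 - sum the parallel branches W2, W3
Step 2 - feedback reduction of W1, (W2+W3)
Step 3 - cascade [W1/(1-W1*(W2+W3))], W4
Step 2 collapses a feedback group.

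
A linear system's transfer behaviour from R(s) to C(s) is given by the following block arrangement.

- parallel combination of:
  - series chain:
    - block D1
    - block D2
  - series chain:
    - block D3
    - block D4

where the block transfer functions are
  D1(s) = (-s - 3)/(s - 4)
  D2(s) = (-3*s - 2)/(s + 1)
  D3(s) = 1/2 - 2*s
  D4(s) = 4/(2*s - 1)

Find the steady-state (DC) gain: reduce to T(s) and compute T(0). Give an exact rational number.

1. series reduction of D1, D2 gives (3*s^2 + 11*s + 6)/(s^2 - 3*s - 4)
2. multiply D3, D4 (series) gives (2 - 8*s)/(2*s - 1)
3. parallel reduction of (D1*D2), (D3*D4) gives (-2*s^3 + 45*s^2 + 27*s - 14)/(2*s^3 - 7*s^2 - 5*s + 4)
Evaluating the step-3 result (the overall T(s)) at s = 0 gives T(0) = -14/4 = -7/2.

Hence the answer: -7/2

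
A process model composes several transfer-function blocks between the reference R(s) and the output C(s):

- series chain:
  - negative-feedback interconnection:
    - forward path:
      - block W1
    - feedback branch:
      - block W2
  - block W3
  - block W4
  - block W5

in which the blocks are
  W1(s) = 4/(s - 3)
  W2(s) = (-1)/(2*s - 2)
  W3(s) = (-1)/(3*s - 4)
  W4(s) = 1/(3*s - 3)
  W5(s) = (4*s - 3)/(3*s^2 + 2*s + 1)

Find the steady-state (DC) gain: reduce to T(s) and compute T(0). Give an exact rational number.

(1) reduce the feedback loop with forward W1 and return W2 gives (4*s - 4)/(s^2 - 4*s + 1)
(2) combine [W1/(1+W1*W2)], W3, W4, W5 in series gives (12 - 16*s)/(27*s^5 - 126*s^4 + 84*s^3 + 30*s^2 + 33*s - 12)
That last expression is T(s); at s = 0 only the constant terms survive, so T(0) = 12/(-12) = -1.

Therefore the answer is -1.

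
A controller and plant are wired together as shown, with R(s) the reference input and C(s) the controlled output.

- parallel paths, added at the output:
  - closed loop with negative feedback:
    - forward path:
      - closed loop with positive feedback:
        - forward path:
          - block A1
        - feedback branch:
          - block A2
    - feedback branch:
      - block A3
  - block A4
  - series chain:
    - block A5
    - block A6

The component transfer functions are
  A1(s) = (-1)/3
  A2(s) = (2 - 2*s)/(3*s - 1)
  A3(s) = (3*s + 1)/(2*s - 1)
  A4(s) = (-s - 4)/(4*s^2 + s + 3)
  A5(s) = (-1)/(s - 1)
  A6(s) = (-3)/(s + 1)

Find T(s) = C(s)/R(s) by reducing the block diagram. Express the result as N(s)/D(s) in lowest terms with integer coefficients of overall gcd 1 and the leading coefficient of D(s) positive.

The answer is (-24*s^6 + 9*s^5 + 56*s^4 - 54*s^3 + 59*s^2 - 123*s + 29)/(20*s^6 - 31*s^5 - 6*s^4 + 6*s^3 - 8*s^2 + 25*s - 6).

Reasoning:
[1] reduce the feedback loop with forward A1 and return A2, giving (1 - 3*s)/(7*s - 1)
[2] collapse the loop ([A1/(1-A1*A2)] forward, A3 return), giving (-6*s^2 + 5*s - 1)/(5*s^2 - 9*s + 2)
[3] series reduction of A5, A6, giving 3/(s^2 - 1)
[4] sum the parallel branches [[A1/(1-A1*A2)]/(1+[A1/(1-A1*A2)]*A3)], A4, (A5*A6): this yields T(s), and no further normalization is needed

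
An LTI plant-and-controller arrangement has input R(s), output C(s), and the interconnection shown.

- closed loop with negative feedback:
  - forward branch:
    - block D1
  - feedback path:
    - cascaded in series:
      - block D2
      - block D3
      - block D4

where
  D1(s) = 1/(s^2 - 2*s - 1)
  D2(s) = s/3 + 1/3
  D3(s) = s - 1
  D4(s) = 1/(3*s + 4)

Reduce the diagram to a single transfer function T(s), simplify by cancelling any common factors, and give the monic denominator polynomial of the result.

Step 1. multiply D2, D3, D4 (series) gives (s^2 - 1)/(9*s + 12)
Step 2. close the feedback loop around D1, (D2*D3*D4) gives (9*s + 12)/(9*s^3 - 5*s^2 - 33*s - 13)
The result of step 2 is T(s) in lowest terms. Its denominator has leading coefficient 9; dividing the denominator through by 9 makes it monic.

Final answer: s^3 - 5*s^2/9 - 11*s/3 - 13/9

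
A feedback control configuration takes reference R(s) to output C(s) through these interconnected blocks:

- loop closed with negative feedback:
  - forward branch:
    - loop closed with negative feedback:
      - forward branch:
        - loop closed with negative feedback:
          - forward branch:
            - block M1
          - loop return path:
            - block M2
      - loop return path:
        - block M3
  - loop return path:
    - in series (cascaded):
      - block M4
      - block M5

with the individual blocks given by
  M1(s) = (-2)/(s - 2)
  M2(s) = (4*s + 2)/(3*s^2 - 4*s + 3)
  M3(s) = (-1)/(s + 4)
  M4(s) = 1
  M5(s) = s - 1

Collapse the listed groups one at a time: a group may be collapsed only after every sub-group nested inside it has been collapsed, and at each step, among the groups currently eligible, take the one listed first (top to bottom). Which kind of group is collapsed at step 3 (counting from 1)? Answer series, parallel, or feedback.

The answer is series.

Reasoning:
Step 1: reduce the feedback loop with forward M1 and return M2
Step 2: close the feedback loop around [M1/(1+M1*M2)], M3
Step 3: combine M4, M5 in series
Step 4: collapse the loop ([[M1/(1+M1*M2)]/(1+[M1/(1+M1*M2)]*M3)] forward, (M4*M5) return)
So the answer for step 3 is series.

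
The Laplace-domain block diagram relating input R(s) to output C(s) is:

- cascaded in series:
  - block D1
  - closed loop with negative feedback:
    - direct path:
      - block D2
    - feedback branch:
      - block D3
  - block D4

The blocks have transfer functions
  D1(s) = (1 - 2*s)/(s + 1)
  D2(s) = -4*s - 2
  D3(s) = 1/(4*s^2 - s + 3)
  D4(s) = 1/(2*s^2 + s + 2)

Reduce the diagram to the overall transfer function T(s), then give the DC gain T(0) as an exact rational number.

Step 1: reduce the feedback loop with forward D2 and return D3 = (-16*s^3 - 4*s^2 - 10*s - 6)/(4*s^2 - 5*s + 1)
Step 2: combine D1, [D2/(1+D2*D3)], D4 in series = (32*s^4 - 8*s^3 + 16*s^2 + 2*s - 6)/(8*s^5 + 2*s^4 - s^3 - 4*s^2 - 7*s + 2)
DC gain: substitute s = 0 into T(s) from step 2: T(0) = -6/2 = -3.

Answer: -3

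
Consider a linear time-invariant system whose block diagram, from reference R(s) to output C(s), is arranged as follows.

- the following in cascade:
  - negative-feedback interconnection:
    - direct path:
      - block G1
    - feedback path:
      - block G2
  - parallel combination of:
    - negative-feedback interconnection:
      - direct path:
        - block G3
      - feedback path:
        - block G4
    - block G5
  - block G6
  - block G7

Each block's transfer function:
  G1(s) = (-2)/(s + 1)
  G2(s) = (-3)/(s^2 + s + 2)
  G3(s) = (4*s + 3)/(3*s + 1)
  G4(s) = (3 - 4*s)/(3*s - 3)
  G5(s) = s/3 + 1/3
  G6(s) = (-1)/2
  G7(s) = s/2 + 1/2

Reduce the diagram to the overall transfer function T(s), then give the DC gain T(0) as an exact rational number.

Reducing step by step:

(1) apply the feedback formula to G1, G2, giving (-2*s^2 - 2*s - 4)/(s^3 + 2*s^2 + 3*s + 8)
(2) collapse the loop (G3 forward, G4 return), giving (-12*s^2 + 3*s + 9)/(7*s^2 + 6*s - 6)
(3) reduce the parallel group [G3/(1+G3*G4)], G5, giving (7*s^3 - 23*s^2 + 9*s + 21)/(21*s^2 + 18*s - 18)
(4) cascade [G1/(1+G1*G2)], ([G3/(1+G3*G4)]+G5), G6, G7, giving (7*s^6 - 9*s^5 - 16*s^4 - 16*s^3 + 23*s^2 + 81*s + 42)/(42*s^5 + 120*s^4 + 162*s^3 + 372*s^2 + 180*s - 288)
Step 4 gives the overall T(s). Then T(0) = 42/(-288) = -7/48.

Answer: -7/48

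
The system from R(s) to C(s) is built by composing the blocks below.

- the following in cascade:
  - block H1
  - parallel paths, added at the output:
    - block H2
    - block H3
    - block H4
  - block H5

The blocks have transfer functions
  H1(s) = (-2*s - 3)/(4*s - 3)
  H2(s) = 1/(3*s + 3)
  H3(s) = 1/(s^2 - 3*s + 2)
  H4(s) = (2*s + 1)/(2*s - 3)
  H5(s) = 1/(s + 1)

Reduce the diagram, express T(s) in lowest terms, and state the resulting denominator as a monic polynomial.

Step 1. sum the parallel branches H2, H3, H4 gives (6*s^4 - 7*s^3 - 15*s^2 + 19*s - 9)/(6*s^4 - 21*s^3 + 12*s^2 + 21*s - 18)
Step 2. reduce the series chain H1, (H2+H3+H4), H5 gives (-12*s^5 - 4*s^4 + 51*s^3 + 7*s^2 - 39*s + 27)/(24*s^6 - 78*s^5 + 9*s^4 + 159*s^3 - 87*s^2 - 81*s + 54)
Step 2 gives the fully reduced T(s), with no common factor left to cancel. The denominator's leading coefficient is 24, so divide each of its coefficients by 24 to get the monic form.

Hence the answer: s^6 - 13*s^5/4 + 3*s^4/8 + 53*s^3/8 - 29*s^2/8 - 27*s/8 + 9/4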